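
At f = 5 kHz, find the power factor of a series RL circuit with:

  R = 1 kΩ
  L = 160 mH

Step 1 — Angular frequency: ω = 2π·f = 2π·5000 = 3.142e+04 rad/s.
Step 2 — Component impedances:
  R: Z = R = 1000 Ω
  L: Z = jωL = j·3.142e+04·0.16 = 0 + j5027 Ω
Step 3 — Series combination: Z_total = R + L = 1000 + j5027 Ω = 5125∠78.7° Ω.
Step 4 — Power factor: PF = cos(φ) = Re(Z)/|Z| = 1000/5125 = 0.1951.
Step 5 — Type: Im(Z) = 5027 ⇒ lagging (phase φ = 78.7°).

PF = 0.1951 (lagging, φ = 78.7°)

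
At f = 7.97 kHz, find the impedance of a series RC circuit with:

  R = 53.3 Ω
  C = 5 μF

Step 1 — Angular frequency: ω = 2π·f = 2π·7970 = 5.008e+04 rad/s.
Step 2 — Component impedances:
  R: Z = R = 53.3 Ω
  C: Z = 1/(jωC) = -j/(ω·C) = 0 - j3.994 Ω
Step 3 — Series combination: Z_total = R + C = 53.3 - j3.994 Ω = 53.45∠-4.3° Ω.

Z = 53.3 - j3.994 Ω = 53.45∠-4.3° Ω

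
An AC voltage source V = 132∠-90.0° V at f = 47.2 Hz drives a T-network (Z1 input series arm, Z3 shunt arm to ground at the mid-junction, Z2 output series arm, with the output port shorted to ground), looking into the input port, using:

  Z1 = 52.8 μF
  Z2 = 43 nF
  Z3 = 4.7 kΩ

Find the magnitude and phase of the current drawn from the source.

Step 1 — Angular frequency: ω = 2π·f = 2π·47.2 = 296.6 rad/s.
Step 2 — Component impedances:
  Z1: Z = 1/(jωC) = -j/(ω·C) = 0 - j63.86 Ω
  Z2: Z = 1/(jωC) = -j/(ω·C) = 0 - j7.842e+04 Ω
  Z3: Z = R = 4700 Ω
Step 3 — With the output port shorted to ground, the output series arm Z2 runs from the junction to ground; the shunt arm Z3 also runs from the junction to ground. They appear in parallel: Z3 || Z2 = 4683 - j280.7 Ω.
Step 4 — Series with input arm Z1: Z_in = Z1 + (Z3 || Z2) = 4683 - j344.6 Ω = 4696∠-4.2° Ω.
Step 5 — Source phasor: V = 132∠-90.0° V = 0 - j132 V.
Step 6 — Ohm's law: I = V / Z_total = (0 - j132) / (4683 - j344.6) = 0.002063 - j0.02803 A.
Step 7 — Convert to polar: |I| = 0.02811 A, ∠I = -85.8°.

I = 0.02811∠-85.8° A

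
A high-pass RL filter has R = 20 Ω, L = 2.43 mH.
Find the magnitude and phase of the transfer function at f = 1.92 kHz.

Step 1 — Angular frequency: ω = 2π·1920 = 1.206e+04 rad/s.
Step 2 — Transfer function: H(jω) = jωL/(R + jωL).
Step 3 — Numerator jωL = j·29.31; denominator R + jωL = 20 + j29.31.
Step 4 — H = 0.6824 + j0.4656.
Step 5 — Magnitude: |H| = 0.8261 (-1.7 dB); phase: φ = 34.3°.

|H| = 0.8261 (-1.7 dB), φ = 34.3°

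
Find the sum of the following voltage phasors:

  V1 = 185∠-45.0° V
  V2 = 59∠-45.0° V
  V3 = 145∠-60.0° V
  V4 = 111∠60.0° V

Step 1 — Convert each phasor to rectangular form:
  V1 = 185·(cos(-45.0°) + j·sin(-45.0°)) = 130.8 - j130.8 V
  V2 = 59·(cos(-45.0°) + j·sin(-45.0°)) = 41.72 - j41.72 V
  V3 = 145·(cos(-60.0°) + j·sin(-60.0°)) = 72.5 - j125.6 V
  V4 = 111·(cos(60.0°) + j·sin(60.0°)) = 55.5 + j96.13 V
Step 2 — Sum components: V_total = 300.5 - j202 V.
Step 3 — Convert to polar: |V_total| = 362.1 V, ∠V_total = -33.9°.

V_total = 362.1∠-33.9° V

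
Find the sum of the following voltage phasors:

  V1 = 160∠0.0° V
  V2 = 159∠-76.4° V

Step 1 — Convert each phasor to rectangular form:
  V1 = 160·(cos(0.0°) + j·sin(0.0°)) = 160 V
  V2 = 159·(cos(-76.4°) + j·sin(-76.4°)) = 37.39 - j154.5 V
Step 2 — Sum components: V_total = 197.4 - j154.5 V.
Step 3 — Convert to polar: |V_total| = 250.7 V, ∠V_total = -38.1°.

V_total = 250.7∠-38.1° V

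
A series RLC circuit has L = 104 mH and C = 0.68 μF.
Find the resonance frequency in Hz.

Step 1 — Resonance condition Im(Z)=0 gives ω₀ = 1/√(LC).
Step 2 — ω₀ = 1/√(0.104·6.8e-07) = 3760 rad/s.
Step 3 — f₀ = ω₀/(2π) = 598.5 Hz.

f₀ = 598.5 Hz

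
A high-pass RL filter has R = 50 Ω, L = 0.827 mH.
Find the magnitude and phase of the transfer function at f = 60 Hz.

Step 1 — Angular frequency: ω = 2π·60 = 377 rad/s.
Step 2 — Transfer function: H(jω) = jωL/(R + jωL).
Step 3 — Numerator jωL = j·0.3118; denominator R + jωL = 50 + j0.3118.
Step 4 — H = 3.888e-05 + j0.006235.
Step 5 — Magnitude: |H| = 0.006235 (-44.1 dB); phase: φ = 89.6°.

|H| = 0.006235 (-44.1 dB), φ = 89.6°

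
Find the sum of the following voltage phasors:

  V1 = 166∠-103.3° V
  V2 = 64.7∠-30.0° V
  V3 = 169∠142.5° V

Step 1 — Convert each phasor to rectangular form:
  V1 = 166·(cos(-103.3°) + j·sin(-103.3°)) = -38.19 - j161.5 V
  V2 = 64.7·(cos(-30.0°) + j·sin(-30.0°)) = 56.03 - j32.35 V
  V3 = 169·(cos(142.5°) + j·sin(142.5°)) = -134.1 + j102.9 V
Step 2 — Sum components: V_total = -116.2 - j91.02 V.
Step 3 — Convert to polar: |V_total| = 147.6 V, ∠V_total = -141.9°.

V_total = 147.6∠-141.9° V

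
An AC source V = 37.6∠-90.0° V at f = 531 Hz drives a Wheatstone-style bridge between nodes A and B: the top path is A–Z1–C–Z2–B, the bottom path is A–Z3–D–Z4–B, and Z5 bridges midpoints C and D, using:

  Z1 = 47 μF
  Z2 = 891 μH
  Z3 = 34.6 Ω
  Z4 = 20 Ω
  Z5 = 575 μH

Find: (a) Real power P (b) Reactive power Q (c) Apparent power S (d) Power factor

Step 1 — Angular frequency: ω = 2π·f = 2π·531 = 3336 rad/s.
Step 2 — Component impedances:
  Z1: Z = 1/(jωC) = -j/(ω·C) = 0 - j6.377 Ω
  Z2: Z = jωL = j·3336·0.000891 = 0 + j2.973 Ω
  Z3: Z = R = 34.6 Ω
  Z4: Z = R = 20 Ω
  Z5: Z = jωL = j·3336·0.000575 = 0 + j1.918 Ω
Step 3 — Bridge requires nodal analysis (the Z5 bridge couples midpoints C and D, so the two paths cannot be reduced to a simple series/parallel combination). Setting node B to ground and injecting 1 A at node A, the 3-node admittance system at A, C, D solves to V_A = Z_AB = 1.554 - j3.457 Ω = 3.79∠-65.8° Ω.
Step 4 — Source phasor: V = 37.6∠-90.0° V = 0 - j37.6 V.
Step 5 — Current: I = V / Z = 9.048 - j4.067 A = 9.921∠-24.2° A.
Step 6 — Complex power: S = V·I* = 152.9 - j340.2 VA.
Step 7 — Real power: P = Re(S) = 152.9 W.
Step 8 — Reactive power: Q = Im(S) = -340.2 VAR.
Step 9 — Apparent power: |S| = 373 VA.
Step 10 — Power factor: PF = P/|S| = 0.41 (leading).

(a) P = 152.9 W  (b) Q = -340.2 VAR  (c) S = 373 VA  (d) PF = 0.41 (leading)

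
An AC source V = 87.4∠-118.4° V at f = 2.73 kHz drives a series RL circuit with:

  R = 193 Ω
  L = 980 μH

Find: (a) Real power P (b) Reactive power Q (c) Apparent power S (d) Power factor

Step 1 — Angular frequency: ω = 2π·f = 2π·2730 = 1.715e+04 rad/s.
Step 2 — Component impedances:
  R: Z = R = 193 Ω
  L: Z = jωL = j·1.715e+04·0.00098 = 0 + j16.81 Ω
Step 3 — Series combination: Z_total = R + L = 193 + j16.81 Ω = 193.7∠5.0° Ω.
Step 4 — Source phasor: V = 87.4∠-118.4° V = -41.57 - j76.88 V.
Step 5 — Current: I = V / Z = -0.2482 - j0.3767 A = 0.4511∠-123.4° A.
Step 6 — Complex power: S = V·I* = 39.28 + j3.421 VA.
Step 7 — Real power: P = Re(S) = 39.28 W.
Step 8 — Reactive power: Q = Im(S) = 3.421 VAR.
Step 9 — Apparent power: |S| = 39.43 VA.
Step 10 — Power factor: PF = P/|S| = 0.9962 (lagging).

(a) P = 39.28 W  (b) Q = 3.421 VAR  (c) S = 39.43 VA  (d) PF = 0.9962 (lagging)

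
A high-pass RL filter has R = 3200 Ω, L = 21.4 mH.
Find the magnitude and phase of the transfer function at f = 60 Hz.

Step 1 — Angular frequency: ω = 2π·60 = 377 rad/s.
Step 2 — Transfer function: H(jω) = jωL/(R + jωL).
Step 3 — Numerator jωL = j·8.068; denominator R + jωL = 3200 + j8.068.
Step 4 — H = 6.356e-06 + j0.002521.
Step 5 — Magnitude: |H| = 0.002521 (-52.0 dB); phase: φ = 89.9°.

|H| = 0.002521 (-52.0 dB), φ = 89.9°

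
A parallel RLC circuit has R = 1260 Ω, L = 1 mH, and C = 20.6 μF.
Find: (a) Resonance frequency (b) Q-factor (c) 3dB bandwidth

Step 1 — Resonance: ω₀ = 1/√(LC) = 1/√(0.001·2.06e-05) = 6967 rad/s.
Step 2 — f₀ = ω₀/(2π) = 1109 Hz.
Step 3 — Parallel Q: Q = R/(ω₀L) = 1260/(6967·0.001) = 180.8.
Step 4 — Bandwidth: Δω = ω₀/Q = 38.53 rad/s; BW = Δω/(2π) = 6.132 Hz.

(a) f₀ = 1109 Hz  (b) Q = 180.8  (c) BW = 6.132 Hz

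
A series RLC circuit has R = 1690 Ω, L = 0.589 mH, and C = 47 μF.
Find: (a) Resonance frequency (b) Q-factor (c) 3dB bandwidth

Step 1 — Resonance condition Im(Z)=0 gives ω₀ = 1/√(LC).
Step 2 — ω₀ = 1/√(0.000589·4.7e-05) = 6010 rad/s.
Step 3 — f₀ = ω₀/(2π) = 956.6 Hz.
Step 4 — Series Q: Q = ω₀L/R = 6010·0.000589/1690 = 0.002095.
Step 5 — 3dB bandwidth: Δω = ω₀/Q = 2.869e+06 rad/s; BW = Δω/(2π) = 4.567e+05 Hz.

(a) f₀ = 956.6 Hz  (b) Q = 0.002095  (c) BW = 4.567e+05 Hz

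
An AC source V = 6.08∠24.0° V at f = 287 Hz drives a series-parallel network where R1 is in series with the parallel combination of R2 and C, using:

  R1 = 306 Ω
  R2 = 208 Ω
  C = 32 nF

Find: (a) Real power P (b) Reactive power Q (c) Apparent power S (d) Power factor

Step 1 — Angular frequency: ω = 2π·f = 2π·287 = 1803 rad/s.
Step 2 — Component impedances:
  R1: Z = R = 306 Ω
  R2: Z = R = 208 Ω
  C: Z = 1/(jωC) = -j/(ω·C) = 0 - j1.733e+04 Ω
Step 3 — Parallel branch: R2 || C = 1/(1/R2 + 1/C) = 208 - j2.496 Ω.
Step 4 — Series with R1: Z_total = R1 + (R2 || C) = 514 - j2.496 Ω = 514∠-0.3° Ω.
Step 5 — Source phasor: V = 6.08∠24.0° V = 5.554 + j2.473 V.
Step 6 — Current: I = V / Z = 0.01078 + j0.004864 A = 0.01183∠24.3° A.
Step 7 — Complex power: S = V·I* = 0.07192 - j0.0003493 VA.
Step 8 — Real power: P = Re(S) = 0.07192 W.
Step 9 — Reactive power: Q = Im(S) = -0.0003493 VAR.
Step 10 — Apparent power: |S| = 0.07192 VA.
Step 11 — Power factor: PF = P/|S| = 1 (leading).

(a) P = 0.07192 W  (b) Q = -0.0003493 VAR  (c) S = 0.07192 VA  (d) PF = 1 (leading)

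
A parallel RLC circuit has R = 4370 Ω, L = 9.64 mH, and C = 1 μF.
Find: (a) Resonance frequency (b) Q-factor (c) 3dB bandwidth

Step 1 — Resonance: ω₀ = 1/√(LC) = 1/√(0.00964·1e-06) = 1.019e+04 rad/s.
Step 2 — f₀ = ω₀/(2π) = 1621 Hz.
Step 3 — Parallel Q: Q = R/(ω₀L) = 4370/(1.019e+04·0.00964) = 44.51.
Step 4 — Bandwidth: Δω = ω₀/Q = 228.8 rad/s; BW = Δω/(2π) = 36.42 Hz.

(a) f₀ = 1621 Hz  (b) Q = 44.51  (c) BW = 36.42 Hz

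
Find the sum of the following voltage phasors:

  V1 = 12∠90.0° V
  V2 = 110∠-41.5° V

Step 1 — Convert each phasor to rectangular form:
  V1 = 12·(cos(90.0°) + j·sin(90.0°)) = 0 + j12 V
  V2 = 110·(cos(-41.5°) + j·sin(-41.5°)) = 82.39 - j72.89 V
Step 2 — Sum components: V_total = 82.39 - j60.89 V.
Step 3 — Convert to polar: |V_total| = 102.4 V, ∠V_total = -36.5°.

V_total = 102.4∠-36.5° V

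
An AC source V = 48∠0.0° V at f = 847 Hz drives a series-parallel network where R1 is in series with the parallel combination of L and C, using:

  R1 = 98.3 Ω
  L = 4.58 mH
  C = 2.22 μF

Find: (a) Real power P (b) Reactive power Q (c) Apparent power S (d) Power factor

Step 1 — Angular frequency: ω = 2π·f = 2π·847 = 5322 rad/s.
Step 2 — Component impedances:
  R1: Z = R = 98.3 Ω
  L: Z = jωL = j·5322·0.00458 = 0 + j24.37 Ω
  C: Z = 1/(jωC) = -j/(ω·C) = 0 - j84.64 Ω
Step 3 — Parallel branch: L || C = 1/(1/L + 1/C) = 0 + j34.23 Ω.
Step 4 — Series with R1: Z_total = R1 + (L || C) = 98.3 + j34.23 Ω = 104.1∠19.2° Ω.
Step 5 — Source phasor: V = 48∠0.0° V = 48 V.
Step 6 — Current: I = V / Z = 0.4355 - j0.1517 A = 0.4611∠-19.2° A.
Step 7 — Complex power: S = V·I* = 20.9 + j7.279 VA.
Step 8 — Real power: P = Re(S) = 20.9 W.
Step 9 — Reactive power: Q = Im(S) = 7.279 VAR.
Step 10 — Apparent power: |S| = 22.13 VA.
Step 11 — Power factor: PF = P/|S| = 0.9444 (lagging).

(a) P = 20.9 W  (b) Q = 7.279 VAR  (c) S = 22.13 VA  (d) PF = 0.9444 (lagging)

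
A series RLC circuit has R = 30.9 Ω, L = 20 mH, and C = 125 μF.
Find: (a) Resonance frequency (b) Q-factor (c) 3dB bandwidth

Step 1 — Resonance: ω₀ = 1/√(LC) = 1/√(0.02·0.000125) = 632.5 rad/s.
Step 2 — f₀ = ω₀/(2π) = 100.7 Hz.
Step 3 — Series Q: Q = ω₀L/R = 632.5·0.02/30.9 = 0.4094.
Step 4 — Bandwidth: Δω = ω₀/Q = 1545 rad/s; BW = Δω/(2π) = 245.9 Hz.

(a) f₀ = 100.7 Hz  (b) Q = 0.4094  (c) BW = 245.9 Hz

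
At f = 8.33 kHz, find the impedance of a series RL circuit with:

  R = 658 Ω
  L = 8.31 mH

Step 1 — Angular frequency: ω = 2π·f = 2π·8330 = 5.234e+04 rad/s.
Step 2 — Component impedances:
  R: Z = R = 658 Ω
  L: Z = jωL = j·5.234e+04·0.00831 = 0 + j434.9 Ω
Step 3 — Series combination: Z_total = R + L = 658 + j434.9 Ω = 788.8∠33.5° Ω.

Z = 658 + j434.9 Ω = 788.8∠33.5° Ω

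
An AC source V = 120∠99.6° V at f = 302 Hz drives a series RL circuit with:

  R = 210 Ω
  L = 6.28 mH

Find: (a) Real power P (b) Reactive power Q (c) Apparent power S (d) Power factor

Step 1 — Angular frequency: ω = 2π·f = 2π·302 = 1898 rad/s.
Step 2 — Component impedances:
  R: Z = R = 210 Ω
  L: Z = jωL = j·1898·0.00628 = 0 + j11.92 Ω
Step 3 — Series combination: Z_total = R + L = 210 + j11.92 Ω = 210.3∠3.2° Ω.
Step 4 — Source phasor: V = 120∠99.6° V = -20.01 + j118.3 V.
Step 5 — Current: I = V / Z = -0.06312 + j0.567 A = 0.5705∠96.4° A.
Step 6 — Complex power: S = V·I* = 68.35 + j3.879 VA.
Step 7 — Real power: P = Re(S) = 68.35 W.
Step 8 — Reactive power: Q = Im(S) = 3.879 VAR.
Step 9 — Apparent power: |S| = 68.46 VA.
Step 10 — Power factor: PF = P/|S| = 0.9984 (lagging).

(a) P = 68.35 W  (b) Q = 3.879 VAR  (c) S = 68.46 VA  (d) PF = 0.9984 (lagging)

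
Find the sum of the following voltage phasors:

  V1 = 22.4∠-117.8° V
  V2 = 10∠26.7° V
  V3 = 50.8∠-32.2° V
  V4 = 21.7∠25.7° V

Step 1 — Convert each phasor to rectangular form:
  V1 = 22.4·(cos(-117.8°) + j·sin(-117.8°)) = -10.45 - j19.81 V
  V2 = 10·(cos(26.7°) + j·sin(26.7°)) = 8.934 + j4.493 V
  V3 = 50.8·(cos(-32.2°) + j·sin(-32.2°)) = 42.99 - j27.07 V
  V4 = 21.7·(cos(25.7°) + j·sin(25.7°)) = 19.55 + j9.41 V
Step 2 — Sum components: V_total = 61.03 - j32.98 V.
Step 3 — Convert to polar: |V_total| = 69.37 V, ∠V_total = -28.4°.

V_total = 69.37∠-28.4° V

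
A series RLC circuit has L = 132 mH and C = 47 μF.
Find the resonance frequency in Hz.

Step 1 — Resonance condition Im(Z)=0 gives ω₀ = 1/√(LC).
Step 2 — ω₀ = 1/√(0.132·4.7e-05) = 401.5 rad/s.
Step 3 — f₀ = ω₀/(2π) = 63.9 Hz.

f₀ = 63.9 Hz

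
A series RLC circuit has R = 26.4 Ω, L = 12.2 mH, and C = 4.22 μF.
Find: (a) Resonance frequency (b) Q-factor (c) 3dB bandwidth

Step 1 — Resonance condition Im(Z)=0 gives ω₀ = 1/√(LC).
Step 2 — ω₀ = 1/√(0.0122·4.22e-06) = 4407 rad/s.
Step 3 — f₀ = ω₀/(2π) = 701.4 Hz.
Step 4 — Series Q: Q = ω₀L/R = 4407·0.0122/26.4 = 2.037.
Step 5 — 3dB bandwidth: Δω = ω₀/Q = 2164 rad/s; BW = Δω/(2π) = 344.4 Hz.

(a) f₀ = 701.4 Hz  (b) Q = 2.037  (c) BW = 344.4 Hz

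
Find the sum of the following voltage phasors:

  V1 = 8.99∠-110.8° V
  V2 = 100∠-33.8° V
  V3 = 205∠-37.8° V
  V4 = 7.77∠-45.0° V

Step 1 — Convert each phasor to rectangular form:
  V1 = 8.99·(cos(-110.8°) + j·sin(-110.8°)) = -3.192 - j8.404 V
  V2 = 100·(cos(-33.8°) + j·sin(-33.8°)) = 83.1 - j55.63 V
  V3 = 205·(cos(-37.8°) + j·sin(-37.8°)) = 162 - j125.6 V
  V4 = 7.77·(cos(-45.0°) + j·sin(-45.0°)) = 5.494 - j5.494 V
Step 2 — Sum components: V_total = 247.4 - j195.2 V.
Step 3 — Convert to polar: |V_total| = 315.1 V, ∠V_total = -38.3°.

V_total = 315.1∠-38.3° V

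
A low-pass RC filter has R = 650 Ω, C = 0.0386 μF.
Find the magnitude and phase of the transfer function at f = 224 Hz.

Step 1 — Angular frequency: ω = 2π·224 = 1407 rad/s.
Step 2 — Transfer function: H(jω) = 1/(1 + jωRC).
Step 3 — Denominator: 1 + jωRC = 1 + j·1407·650·3.86e-08 = 1 + j0.03531.
Step 4 — H = 0.9988 - j0.03527.
Step 5 — Magnitude: |H| = 0.9994 (-0.0 dB); phase: φ = -2.0°.

|H| = 0.9994 (-0.0 dB), φ = -2.0°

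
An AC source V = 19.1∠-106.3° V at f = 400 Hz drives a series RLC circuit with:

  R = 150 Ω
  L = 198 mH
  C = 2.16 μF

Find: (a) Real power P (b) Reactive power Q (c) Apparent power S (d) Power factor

Step 1 — Angular frequency: ω = 2π·f = 2π·400 = 2513 rad/s.
Step 2 — Component impedances:
  R: Z = R = 150 Ω
  L: Z = jωL = j·2513·0.198 = 0 + j497.6 Ω
  C: Z = 1/(jωC) = -j/(ω·C) = 0 - j184.2 Ω
Step 3 — Series combination: Z_total = R + L + C = 150 + j313.4 Ω = 347.5∠64.4° Ω.
Step 4 — Source phasor: V = 19.1∠-106.3° V = -5.361 - j18.33 V.
Step 5 — Current: I = V / Z = -0.05425 - j0.00886 A = 0.05497∠-170.7° A.
Step 6 — Complex power: S = V·I* = 0.4532 + j0.947 VA.
Step 7 — Real power: P = Re(S) = 0.4532 W.
Step 8 — Reactive power: Q = Im(S) = 0.947 VAR.
Step 9 — Apparent power: |S| = 1.05 VA.
Step 10 — Power factor: PF = P/|S| = 0.4317 (lagging).

(a) P = 0.4532 W  (b) Q = 0.947 VAR  (c) S = 1.05 VA  (d) PF = 0.4317 (lagging)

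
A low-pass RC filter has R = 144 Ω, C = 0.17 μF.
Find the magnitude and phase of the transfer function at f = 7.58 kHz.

Step 1 — Angular frequency: ω = 2π·7580 = 4.763e+04 rad/s.
Step 2 — Transfer function: H(jω) = 1/(1 + jωRC).
Step 3 — Denominator: 1 + jωRC = 1 + j·4.763e+04·144·1.7e-07 = 1 + j1.166.
Step 4 — H = 0.4239 - j0.4942.
Step 5 — Magnitude: |H| = 0.651 (-3.7 dB); phase: φ = -49.4°.

|H| = 0.651 (-3.7 dB), φ = -49.4°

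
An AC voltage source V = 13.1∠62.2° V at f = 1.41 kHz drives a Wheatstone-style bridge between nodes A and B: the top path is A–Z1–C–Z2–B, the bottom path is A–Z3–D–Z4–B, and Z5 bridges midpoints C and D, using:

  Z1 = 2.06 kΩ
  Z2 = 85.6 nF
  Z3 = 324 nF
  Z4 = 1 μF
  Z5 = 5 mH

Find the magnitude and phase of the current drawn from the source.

Step 1 — Angular frequency: ω = 2π·f = 2π·1410 = 8859 rad/s.
Step 2 — Component impedances:
  Z1: Z = R = 2060 Ω
  Z2: Z = 1/(jωC) = -j/(ω·C) = 0 - j1319 Ω
  Z3: Z = 1/(jωC) = -j/(ω·C) = 0 - j348.4 Ω
  Z4: Z = 1/(jωC) = -j/(ω·C) = 0 - j112.9 Ω
  Z5: Z = jωL = j·8859·0.005 = 0 + j44.3 Ω
Step 3 — Bridge requires nodal analysis (the Z5 bridge couples midpoints C and D, so the two paths cannot be reduced to a simple series/parallel combination). Setting node B to ground and injecting 1 A at node A, the 3-node admittance system at A, C, D solves to V_A = Z_AB = 56.49 - j443.8 Ω = 447.4∠-82.7° Ω.
Step 4 — Source phasor: V = 13.1∠62.2° V = 6.11 + j11.59 V.
Step 5 — Ohm's law: I = V / Z_total = (6.11 + j11.59) / (56.49 - j443.8) = -0.02397 + j0.01682 A.
Step 6 — Convert to polar: |I| = 0.02928 A, ∠I = 144.9°.

I = 0.02928∠144.9° A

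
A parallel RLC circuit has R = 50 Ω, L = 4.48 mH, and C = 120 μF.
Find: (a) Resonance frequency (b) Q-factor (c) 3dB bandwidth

Step 1 — Resonance: ω₀ = 1/√(LC) = 1/√(0.00448·0.00012) = 1364 rad/s.
Step 2 — f₀ = ω₀/(2π) = 217.1 Hz.
Step 3 — Parallel Q: Q = R/(ω₀L) = 50/(1364·0.00448) = 8.183.
Step 4 — Bandwidth: Δω = ω₀/Q = 166.7 rad/s; BW = Δω/(2π) = 26.53 Hz.

(a) f₀ = 217.1 Hz  (b) Q = 8.183  (c) BW = 26.53 Hz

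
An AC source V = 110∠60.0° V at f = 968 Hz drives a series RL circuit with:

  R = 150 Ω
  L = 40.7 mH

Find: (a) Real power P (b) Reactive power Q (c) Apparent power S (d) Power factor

Step 1 — Angular frequency: ω = 2π·f = 2π·968 = 6082 rad/s.
Step 2 — Component impedances:
  R: Z = R = 150 Ω
  L: Z = jωL = j·6082·0.0407 = 0 + j247.5 Ω
Step 3 — Series combination: Z_total = R + L = 150 + j247.5 Ω = 289.4∠58.8° Ω.
Step 4 — Source phasor: V = 110∠60.0° V = 55 + j95.26 V.
Step 5 — Current: I = V / Z = 0.38 + j0.008052 A = 0.38∠1.2° A.
Step 6 — Complex power: S = V·I* = 21.66 + j35.75 VA.
Step 7 — Real power: P = Re(S) = 21.66 W.
Step 8 — Reactive power: Q = Im(S) = 35.75 VAR.
Step 9 — Apparent power: |S| = 41.8 VA.
Step 10 — Power factor: PF = P/|S| = 0.5182 (lagging).

(a) P = 21.66 W  (b) Q = 35.75 VAR  (c) S = 41.8 VA  (d) PF = 0.5182 (lagging)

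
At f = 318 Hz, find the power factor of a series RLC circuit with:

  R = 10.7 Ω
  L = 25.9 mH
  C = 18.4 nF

Step 1 — Angular frequency: ω = 2π·f = 2π·318 = 1998 rad/s.
Step 2 — Component impedances:
  R: Z = R = 10.7 Ω
  L: Z = jωL = j·1998·0.0259 = 0 + j51.75 Ω
  C: Z = 1/(jωC) = -j/(ω·C) = 0 - j2.72e+04 Ω
Step 3 — Series combination: Z_total = R + L + C = 10.7 - j2.715e+04 Ω = 2.715e+04∠-90.0° Ω.
Step 4 — Power factor: PF = cos(φ) = Re(Z)/|Z| = 10.7/2.715e+04 = 0.0003941.
Step 5 — Type: Im(Z) = -2.715e+04 ⇒ leading (phase φ = -90.0°).

PF = 0.0003941 (leading, φ = -90.0°)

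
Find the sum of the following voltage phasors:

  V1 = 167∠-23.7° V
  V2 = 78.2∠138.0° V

Step 1 — Convert each phasor to rectangular form:
  V1 = 167·(cos(-23.7°) + j·sin(-23.7°)) = 152.9 - j67.13 V
  V2 = 78.2·(cos(138.0°) + j·sin(138.0°)) = -58.11 + j52.33 V
Step 2 — Sum components: V_total = 94.8 - j14.8 V.
Step 3 — Convert to polar: |V_total| = 95.95 V, ∠V_total = -8.9°.

V_total = 95.95∠-8.9° V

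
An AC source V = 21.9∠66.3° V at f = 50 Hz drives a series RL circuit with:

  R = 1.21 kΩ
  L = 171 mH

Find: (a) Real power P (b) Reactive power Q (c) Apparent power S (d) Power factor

Step 1 — Angular frequency: ω = 2π·f = 2π·50 = 314.2 rad/s.
Step 2 — Component impedances:
  R: Z = R = 1210 Ω
  L: Z = jωL = j·314.2·0.171 = 0 + j53.72 Ω
Step 3 — Series combination: Z_total = R + L = 1210 + j53.72 Ω = 1211∠2.5° Ω.
Step 4 — Source phasor: V = 21.9∠66.3° V = 8.803 + j20.05 V.
Step 5 — Current: I = V / Z = 0.007995 + j0.01622 A = 0.01808∠63.8° A.
Step 6 — Complex power: S = V·I* = 0.3956 + j0.01756 VA.
Step 7 — Real power: P = Re(S) = 0.3956 W.
Step 8 — Reactive power: Q = Im(S) = 0.01756 VAR.
Step 9 — Apparent power: |S| = 0.396 VA.
Step 10 — Power factor: PF = P/|S| = 0.999 (lagging).

(a) P = 0.3956 W  (b) Q = 0.01756 VAR  (c) S = 0.396 VA  (d) PF = 0.999 (lagging)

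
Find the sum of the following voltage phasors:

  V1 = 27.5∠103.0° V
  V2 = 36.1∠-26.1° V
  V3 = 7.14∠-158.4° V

Step 1 — Convert each phasor to rectangular form:
  V1 = 27.5·(cos(103.0°) + j·sin(103.0°)) = -6.186 + j26.8 V
  V2 = 36.1·(cos(-26.1°) + j·sin(-26.1°)) = 32.42 - j15.88 V
  V3 = 7.14·(cos(-158.4°) + j·sin(-158.4°)) = -6.639 - j2.628 V
Step 2 — Sum components: V_total = 19.59 + j8.285 V.
Step 3 — Convert to polar: |V_total| = 21.27 V, ∠V_total = 22.9°.

V_total = 21.27∠22.9° V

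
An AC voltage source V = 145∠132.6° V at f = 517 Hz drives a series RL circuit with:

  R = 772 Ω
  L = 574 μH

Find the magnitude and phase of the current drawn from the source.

Step 1 — Angular frequency: ω = 2π·f = 2π·517 = 3248 rad/s.
Step 2 — Component impedances:
  R: Z = R = 772 Ω
  L: Z = jωL = j·3248·0.000574 = 0 + j1.865 Ω
Step 3 — Series combination: Z_total = R + L = 772 + j1.865 Ω = 772∠0.1° Ω.
Step 4 — Source phasor: V = 145∠132.6° V = -98.15 + j106.7 V.
Step 5 — Ohm's law: I = V / Z_total = (-98.15 + j106.7) / (772 + j1.865) = -0.1268 + j0.1386 A.
Step 6 — Convert to polar: |I| = 0.1878 A, ∠I = 132.5°.

I = 0.1878∠132.5° A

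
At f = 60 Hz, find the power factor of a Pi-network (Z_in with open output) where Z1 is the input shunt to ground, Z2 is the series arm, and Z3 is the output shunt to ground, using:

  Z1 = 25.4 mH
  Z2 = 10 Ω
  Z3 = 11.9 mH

Step 1 — Angular frequency: ω = 2π·f = 2π·60 = 377 rad/s.
Step 2 — Component impedances:
  Z1: Z = jωL = j·377·0.0254 = 0 + j9.576 Ω
  Z2: Z = R = 10 Ω
  Z3: Z = jωL = j·377·0.0119 = 0 + j4.486 Ω
Step 3 — With open output, the series arm Z2 and the output shunt Z3 appear in series to ground: Z2 + Z3 = 10 + j4.486 Ω.
Step 4 — Parallel with input shunt Z1: Z_in = Z1 || (Z2 + Z3) = 3.08 + j5.245 Ω = 6.082∠59.6° Ω.
Step 5 — Power factor: PF = cos(φ) = Re(Z)/|Z| = 3.0797/6.0823 = 0.5063.
Step 6 — Type: Im(Z) = 5.245 ⇒ lagging (phase φ = 59.6°).

PF = 0.5063 (lagging, φ = 59.6°)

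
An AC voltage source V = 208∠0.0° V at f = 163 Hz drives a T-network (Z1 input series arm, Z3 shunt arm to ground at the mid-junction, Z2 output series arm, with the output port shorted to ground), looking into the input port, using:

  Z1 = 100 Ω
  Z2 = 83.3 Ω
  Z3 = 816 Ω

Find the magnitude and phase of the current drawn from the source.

Step 1 — Angular frequency: ω = 2π·f = 2π·163 = 1024 rad/s.
Step 2 — Component impedances:
  Z1: Z = R = 100 Ω
  Z2: Z = R = 83.3 Ω
  Z3: Z = R = 816 Ω
Step 3 — With the output port shorted to ground, the output series arm Z2 runs from the junction to ground; the shunt arm Z3 also runs from the junction to ground. They appear in parallel: Z3 || Z2 = 75.58 Ω.
Step 4 — Series with input arm Z1: Z_in = Z1 + (Z3 || Z2) = 175.6 Ω = 175.6∠0.0° Ω.
Step 5 — Source phasor: V = 208∠0.0° V = 208 V.
Step 6 — Ohm's law: I = V / Z_total = (208) / (175.6) = 1.185 A.
Step 7 — Convert to polar: |I| = 1.185 A, ∠I = 0.0°.

I = 1.185∠0.0° A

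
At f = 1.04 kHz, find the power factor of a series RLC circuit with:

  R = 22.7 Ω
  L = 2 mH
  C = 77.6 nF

Step 1 — Angular frequency: ω = 2π·f = 2π·1040 = 6535 rad/s.
Step 2 — Component impedances:
  R: Z = R = 22.7 Ω
  L: Z = jωL = j·6535·0.002 = 0 + j13.07 Ω
  C: Z = 1/(jωC) = -j/(ω·C) = 0 - j1972 Ω
Step 3 — Series combination: Z_total = R + L + C = 22.7 - j1959 Ω = 1959∠-89.3° Ω.
Step 4 — Power factor: PF = cos(φ) = Re(Z)/|Z| = 22.7/1959 = 0.01159.
Step 5 — Type: Im(Z) = -1959 ⇒ leading (phase φ = -89.3°).

PF = 0.01159 (leading, φ = -89.3°)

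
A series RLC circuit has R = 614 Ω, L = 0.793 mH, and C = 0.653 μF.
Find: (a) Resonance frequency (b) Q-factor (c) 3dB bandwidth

Step 1 — Resonance condition Im(Z)=0 gives ω₀ = 1/√(LC).
Step 2 — ω₀ = 1/√(0.000793·6.53e-07) = 4.394e+04 rad/s.
Step 3 — f₀ = ω₀/(2π) = 6994 Hz.
Step 4 — Series Q: Q = ω₀L/R = 4.394e+04·0.000793/614 = 0.05676.
Step 5 — 3dB bandwidth: Δω = ω₀/Q = 7.743e+05 rad/s; BW = Δω/(2π) = 1.232e+05 Hz.

(a) f₀ = 6994 Hz  (b) Q = 0.05676  (c) BW = 1.232e+05 Hz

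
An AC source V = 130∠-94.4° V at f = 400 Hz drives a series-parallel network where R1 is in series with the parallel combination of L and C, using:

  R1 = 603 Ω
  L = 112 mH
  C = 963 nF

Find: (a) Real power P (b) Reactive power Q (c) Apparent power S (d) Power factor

Step 1 — Angular frequency: ω = 2π·f = 2π·400 = 2513 rad/s.
Step 2 — Component impedances:
  R1: Z = R = 603 Ω
  L: Z = jωL = j·2513·0.112 = 0 + j281.5 Ω
  C: Z = 1/(jωC) = -j/(ω·C) = 0 - j413.2 Ω
Step 3 — Parallel branch: L || C = 1/(1/L + 1/C) = 0 + j883.2 Ω.
Step 4 — Series with R1: Z_total = R1 + (L || C) = 603 + j883.2 Ω = 1069∠55.7° Ω.
Step 5 — Source phasor: V = 130∠-94.4° V = -9.973 - j129.6 V.
Step 6 — Current: I = V / Z = -0.1054 - j0.06064 A = 0.1216∠-150.1° A.
Step 7 — Complex power: S = V·I* = 8.911 + j13.05 VA.
Step 8 — Real power: P = Re(S) = 8.911 W.
Step 9 — Reactive power: Q = Im(S) = 13.05 VAR.
Step 10 — Apparent power: |S| = 15.8 VA.
Step 11 — Power factor: PF = P/|S| = 0.5639 (lagging).

(a) P = 8.911 W  (b) Q = 13.05 VAR  (c) S = 15.8 VA  (d) PF = 0.5639 (lagging)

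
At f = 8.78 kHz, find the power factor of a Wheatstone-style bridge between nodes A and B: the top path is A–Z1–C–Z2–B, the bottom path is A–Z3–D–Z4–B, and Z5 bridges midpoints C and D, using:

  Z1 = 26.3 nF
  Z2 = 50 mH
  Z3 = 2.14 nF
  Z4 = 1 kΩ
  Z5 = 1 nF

Step 1 — Angular frequency: ω = 2π·f = 2π·8780 = 5.517e+04 rad/s.
Step 2 — Component impedances:
  Z1: Z = 1/(jωC) = -j/(ω·C) = 0 - j689.2 Ω
  Z2: Z = jωL = j·5.517e+04·0.05 = 0 + j2758 Ω
  Z3: Z = 1/(jωC) = -j/(ω·C) = 0 - j8471 Ω
  Z4: Z = R = 1000 Ω
  Z5: Z = 1/(jωC) = -j/(ω·C) = 0 - j1.813e+04 Ω
Step 3 — Bridge requires nodal analysis (the Z5 bridge couples midpoints C and D, so the two paths cannot be reduced to a simple series/parallel combination). Setting node B to ground and injecting 1 A at node A, the 3-node admittance system at A, C, D solves to V_A = Z_AB = 438.6 + j3545 Ω = 3572∠82.9° Ω.
Step 4 — Power factor: PF = cos(φ) = Re(Z)/|Z| = 438.6/3572 = 0.1228.
Step 5 — Type: Im(Z) = 3545 ⇒ lagging (phase φ = 82.9°).

PF = 0.1228 (lagging, φ = 82.9°)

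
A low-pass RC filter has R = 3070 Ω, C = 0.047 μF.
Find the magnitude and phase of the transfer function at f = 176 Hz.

Step 1 — Angular frequency: ω = 2π·176 = 1106 rad/s.
Step 2 — Transfer function: H(jω) = 1/(1 + jωRC).
Step 3 — Denominator: 1 + jωRC = 1 + j·1106·3070·4.7e-08 = 1 + j0.1596.
Step 4 — H = 0.9752 - j0.1556.
Step 5 — Magnitude: |H| = 0.9875 (-0.1 dB); phase: φ = -9.1°.

|H| = 0.9875 (-0.1 dB), φ = -9.1°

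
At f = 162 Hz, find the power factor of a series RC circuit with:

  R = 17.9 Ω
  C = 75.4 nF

Step 1 — Angular frequency: ω = 2π·f = 2π·162 = 1018 rad/s.
Step 2 — Component impedances:
  R: Z = R = 17.9 Ω
  C: Z = 1/(jωC) = -j/(ω·C) = 0 - j1.303e+04 Ω
Step 3 — Series combination: Z_total = R + C = 17.9 - j1.303e+04 Ω = 1.303e+04∠-89.9° Ω.
Step 4 — Power factor: PF = cos(φ) = Re(Z)/|Z| = 17.9/1.303e+04 = 0.001374.
Step 5 — Type: Im(Z) = -1.303e+04 ⇒ leading (phase φ = -89.9°).

PF = 0.001374 (leading, φ = -89.9°)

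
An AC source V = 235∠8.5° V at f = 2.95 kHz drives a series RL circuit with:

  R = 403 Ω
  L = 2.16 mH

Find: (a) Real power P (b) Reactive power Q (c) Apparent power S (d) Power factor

Step 1 — Angular frequency: ω = 2π·f = 2π·2950 = 1.854e+04 rad/s.
Step 2 — Component impedances:
  R: Z = R = 403 Ω
  L: Z = jωL = j·1.854e+04·0.00216 = 0 + j40.04 Ω
Step 3 — Series combination: Z_total = R + L = 403 + j40.04 Ω = 405∠5.7° Ω.
Step 4 — Source phasor: V = 235∠8.5° V = 232.4 + j34.74 V.
Step 5 — Current: I = V / Z = 0.5796 + j0.02861 A = 0.5803∠2.8° A.
Step 6 — Complex power: S = V·I* = 135.7 + j13.48 VA.
Step 7 — Real power: P = Re(S) = 135.7 W.
Step 8 — Reactive power: Q = Im(S) = 13.48 VAR.
Step 9 — Apparent power: |S| = 136.4 VA.
Step 10 — Power factor: PF = P/|S| = 0.9951 (lagging).

(a) P = 135.7 W  (b) Q = 13.48 VAR  (c) S = 136.4 VA  (d) PF = 0.9951 (lagging)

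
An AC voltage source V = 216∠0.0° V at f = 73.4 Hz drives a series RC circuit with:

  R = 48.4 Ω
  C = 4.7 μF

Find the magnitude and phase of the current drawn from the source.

Step 1 — Angular frequency: ω = 2π·f = 2π·73.4 = 461.2 rad/s.
Step 2 — Component impedances:
  R: Z = R = 48.4 Ω
  C: Z = 1/(jωC) = -j/(ω·C) = 0 - j461.3 Ω
Step 3 — Series combination: Z_total = R + C = 48.4 - j461.3 Ω = 463.9∠-84.0° Ω.
Step 4 — Source phasor: V = 216∠0.0° V = 216 V.
Step 5 — Ohm's law: I = V / Z_total = (216) / (48.4 - j461.3) = 0.04858 + j0.4631 A.
Step 6 — Convert to polar: |I| = 0.4656 A, ∠I = 84.0°.

I = 0.4656∠84.0° A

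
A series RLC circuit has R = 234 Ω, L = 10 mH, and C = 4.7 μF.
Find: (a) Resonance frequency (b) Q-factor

Step 1 — Resonance condition Im(Z)=0 gives ω₀ = 1/√(LC).
Step 2 — ω₀ = 1/√(0.01·4.7e-06) = 4613 rad/s.
Step 3 — f₀ = ω₀/(2π) = 734.1 Hz.
Step 4 — Series Q: Q = ω₀L/R = 4613·0.01/234 = 0.1971.

(a) f₀ = 734.1 Hz  (b) Q = 0.1971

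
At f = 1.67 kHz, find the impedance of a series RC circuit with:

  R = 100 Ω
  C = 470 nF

Step 1 — Angular frequency: ω = 2π·f = 2π·1670 = 1.049e+04 rad/s.
Step 2 — Component impedances:
  R: Z = R = 100 Ω
  C: Z = 1/(jωC) = -j/(ω·C) = 0 - j202.8 Ω
Step 3 — Series combination: Z_total = R + C = 100 - j202.8 Ω = 226.1∠-63.7° Ω.

Z = 100 - j202.8 Ω = 226.1∠-63.7° Ω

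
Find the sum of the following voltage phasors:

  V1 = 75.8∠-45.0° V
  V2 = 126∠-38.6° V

Step 1 — Convert each phasor to rectangular form:
  V1 = 75.8·(cos(-45.0°) + j·sin(-45.0°)) = 53.6 - j53.6 V
  V2 = 126·(cos(-38.6°) + j·sin(-38.6°)) = 98.47 - j78.61 V
Step 2 — Sum components: V_total = 152.1 - j132.2 V.
Step 3 — Convert to polar: |V_total| = 201.5 V, ∠V_total = -41.0°.

V_total = 201.5∠-41.0° V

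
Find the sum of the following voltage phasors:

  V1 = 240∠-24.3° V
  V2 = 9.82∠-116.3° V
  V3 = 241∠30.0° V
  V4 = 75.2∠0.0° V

Step 1 — Convert each phasor to rectangular form:
  V1 = 240·(cos(-24.3°) + j·sin(-24.3°)) = 218.7 - j98.76 V
  V2 = 9.82·(cos(-116.3°) + j·sin(-116.3°)) = -4.351 - j8.803 V
  V3 = 241·(cos(30.0°) + j·sin(30.0°)) = 208.7 + j120.5 V
  V4 = 75.2·(cos(0.0°) + j·sin(0.0°)) = 75.2 V
Step 2 — Sum components: V_total = 498.3 + j12.93 V.
Step 3 — Convert to polar: |V_total| = 498.5 V, ∠V_total = 1.5°.

V_total = 498.5∠1.5° V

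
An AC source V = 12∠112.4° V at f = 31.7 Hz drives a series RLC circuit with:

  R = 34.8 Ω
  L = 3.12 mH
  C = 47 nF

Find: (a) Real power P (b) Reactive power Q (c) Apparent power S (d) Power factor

Step 1 — Angular frequency: ω = 2π·f = 2π·31.7 = 199.2 rad/s.
Step 2 — Component impedances:
  R: Z = R = 34.8 Ω
  L: Z = jωL = j·199.2·0.00312 = 0 + j0.6214 Ω
  C: Z = 1/(jωC) = -j/(ω·C) = 0 - j1.068e+05 Ω
Step 3 — Series combination: Z_total = R + L + C = 34.8 - j1.068e+05 Ω = 1.068e+05∠-90.0° Ω.
Step 4 — Source phasor: V = 12∠112.4° V = -4.573 + j11.09 V.
Step 5 — Current: I = V / Z = -0.0001039 - j4.277e-05 A = 0.0001123∠-157.6° A.
Step 6 — Complex power: S = V·I* = 4.392e-07 - j0.001348 VA.
Step 7 — Real power: P = Re(S) = 4.392e-07 W.
Step 8 — Reactive power: Q = Im(S) = -0.001348 VAR.
Step 9 — Apparent power: |S| = 0.001348 VA.
Step 10 — Power factor: PF = P/|S| = 0.0003258 (leading).

(a) P = 4.392e-07 W  (b) Q = -0.001348 VAR  (c) S = 0.001348 VA  (d) PF = 0.0003258 (leading)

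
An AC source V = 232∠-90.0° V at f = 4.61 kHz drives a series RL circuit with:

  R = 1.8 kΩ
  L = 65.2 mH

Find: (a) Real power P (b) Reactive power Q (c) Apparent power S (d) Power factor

Step 1 — Angular frequency: ω = 2π·f = 2π·4610 = 2.897e+04 rad/s.
Step 2 — Component impedances:
  R: Z = R = 1800 Ω
  L: Z = jωL = j·2.897e+04·0.0652 = 0 + j1889 Ω
Step 3 — Series combination: Z_total = R + L = 1800 + j1889 Ω = 2609∠46.4° Ω.
Step 4 — Source phasor: V = 232∠-90.0° V = 0 - j232 V.
Step 5 — Current: I = V / Z = -0.06437 - j0.06135 A = 0.08892∠-136.4° A.
Step 6 — Complex power: S = V·I* = 14.23 + j14.93 VA.
Step 7 — Real power: P = Re(S) = 14.23 W.
Step 8 — Reactive power: Q = Im(S) = 14.93 VAR.
Step 9 — Apparent power: |S| = 20.63 VA.
Step 10 — Power factor: PF = P/|S| = 0.6899 (lagging).

(a) P = 14.23 W  (b) Q = 14.93 VAR  (c) S = 20.63 VA  (d) PF = 0.6899 (lagging)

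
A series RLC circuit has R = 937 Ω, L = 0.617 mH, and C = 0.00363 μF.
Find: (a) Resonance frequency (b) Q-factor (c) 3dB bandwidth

Step 1 — Resonance condition Im(Z)=0 gives ω₀ = 1/√(LC).
Step 2 — ω₀ = 1/√(0.000617·3.63e-09) = 6.682e+05 rad/s.
Step 3 — f₀ = ω₀/(2π) = 1.063e+05 Hz.
Step 4 — Series Q: Q = ω₀L/R = 6.682e+05·0.000617/937 = 0.44.
Step 5 — 3dB bandwidth: Δω = ω₀/Q = 1.519e+06 rad/s; BW = Δω/(2π) = 2.417e+05 Hz.

(a) f₀ = 1.063e+05 Hz  (b) Q = 0.44  (c) BW = 2.417e+05 Hz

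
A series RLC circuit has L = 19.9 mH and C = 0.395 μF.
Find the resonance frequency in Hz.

Step 1 — Resonance condition Im(Z)=0 gives ω₀ = 1/√(LC).
Step 2 — ω₀ = 1/√(0.0199·3.95e-07) = 1.128e+04 rad/s.
Step 3 — f₀ = ω₀/(2π) = 1795 Hz.

f₀ = 1795 Hz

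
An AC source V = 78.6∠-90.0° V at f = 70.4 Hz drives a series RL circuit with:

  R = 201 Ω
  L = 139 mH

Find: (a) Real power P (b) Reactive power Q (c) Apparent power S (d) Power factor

Step 1 — Angular frequency: ω = 2π·f = 2π·70.4 = 442.3 rad/s.
Step 2 — Component impedances:
  R: Z = R = 201 Ω
  L: Z = jωL = j·442.3·0.139 = 0 + j61.48 Ω
Step 3 — Series combination: Z_total = R + L = 201 + j61.48 Ω = 210.2∠17.0° Ω.
Step 4 — Source phasor: V = 78.6∠-90.0° V = 0 - j78.6 V.
Step 5 — Current: I = V / Z = -0.1094 - j0.3576 A = 0.3739∠-107.0° A.
Step 6 — Complex power: S = V·I* = 28.11 + j8.598 VA.
Step 7 — Real power: P = Re(S) = 28.11 W.
Step 8 — Reactive power: Q = Im(S) = 8.598 VAR.
Step 9 — Apparent power: |S| = 29.39 VA.
Step 10 — Power factor: PF = P/|S| = 0.9563 (lagging).

(a) P = 28.11 W  (b) Q = 8.598 VAR  (c) S = 29.39 VA  (d) PF = 0.9563 (lagging)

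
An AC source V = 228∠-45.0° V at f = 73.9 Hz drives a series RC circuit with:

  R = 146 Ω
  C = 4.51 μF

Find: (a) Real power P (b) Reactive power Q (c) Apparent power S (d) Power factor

Step 1 — Angular frequency: ω = 2π·f = 2π·73.9 = 464.3 rad/s.
Step 2 — Component impedances:
  R: Z = R = 146 Ω
  C: Z = 1/(jωC) = -j/(ω·C) = 0 - j477.5 Ω
Step 3 — Series combination: Z_total = R + C = 146 - j477.5 Ω = 499.3∠-73.0° Ω.
Step 4 — Source phasor: V = 228∠-45.0° V = 161.2 - j161.2 V.
Step 5 — Current: I = V / Z = 0.4032 + j0.2144 A = 0.4566∠28.0° A.
Step 6 — Complex power: S = V·I* = 30.44 - j99.55 VA.
Step 7 — Real power: P = Re(S) = 30.44 W.
Step 8 — Reactive power: Q = Im(S) = -99.55 VAR.
Step 9 — Apparent power: |S| = 104.1 VA.
Step 10 — Power factor: PF = P/|S| = 0.2924 (leading).

(a) P = 30.44 W  (b) Q = -99.55 VAR  (c) S = 104.1 VA  (d) PF = 0.2924 (leading)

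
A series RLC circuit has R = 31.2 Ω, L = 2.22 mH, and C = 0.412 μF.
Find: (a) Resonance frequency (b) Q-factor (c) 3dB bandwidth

Step 1 — Resonance condition Im(Z)=0 gives ω₀ = 1/√(LC).
Step 2 — ω₀ = 1/√(0.00222·4.12e-07) = 3.307e+04 rad/s.
Step 3 — f₀ = ω₀/(2π) = 5263 Hz.
Step 4 — Series Q: Q = ω₀L/R = 3.307e+04·0.00222/31.2 = 2.353.
Step 5 — 3dB bandwidth: Δω = ω₀/Q = 1.405e+04 rad/s; BW = Δω/(2π) = 2237 Hz.

(a) f₀ = 5263 Hz  (b) Q = 2.353  (c) BW = 2237 Hz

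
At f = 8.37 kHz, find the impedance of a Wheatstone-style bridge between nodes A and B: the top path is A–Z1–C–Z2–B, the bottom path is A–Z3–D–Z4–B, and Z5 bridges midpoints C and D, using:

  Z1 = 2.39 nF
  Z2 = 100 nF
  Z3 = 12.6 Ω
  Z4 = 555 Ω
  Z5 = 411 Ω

Step 1 — Angular frequency: ω = 2π·f = 2π·8370 = 5.259e+04 rad/s.
Step 2 — Component impedances:
  Z1: Z = 1/(jωC) = -j/(ω·C) = 0 - j7956 Ω
  Z2: Z = 1/(jωC) = -j/(ω·C) = 0 - j190.1 Ω
  Z3: Z = R = 12.6 Ω
  Z4: Z = R = 555 Ω
  Z5: Z = R = 411 Ω
Step 3 — Bridge requires nodal analysis (the Z5 bridge couples midpoints C and D, so the two paths cannot be reduced to a simple series/parallel combination). Setting node B to ground and injecting 1 A at node A, the 3-node admittance system at A, C, D solves to V_A = Z_AB = 263.1 - j67.46 Ω = 271.6∠-14.4° Ω.

Z = 263.1 - j67.46 Ω = 271.6∠-14.4° Ω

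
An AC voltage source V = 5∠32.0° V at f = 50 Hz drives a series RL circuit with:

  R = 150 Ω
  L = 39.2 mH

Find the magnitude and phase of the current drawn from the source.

Step 1 — Angular frequency: ω = 2π·f = 2π·50 = 314.2 rad/s.
Step 2 — Component impedances:
  R: Z = R = 150 Ω
  L: Z = jωL = j·314.2·0.0392 = 0 + j12.32 Ω
Step 3 — Series combination: Z_total = R + L = 150 + j12.32 Ω = 150.5∠4.7° Ω.
Step 4 — Source phasor: V = 5∠32.0° V = 4.24 + j2.65 V.
Step 5 — Ohm's law: I = V / Z_total = (4.24 + j2.65) / (150 + j12.32) = 0.02952 + j0.01524 A.
Step 6 — Convert to polar: |I| = 0.03322 A, ∠I = 27.3°.

I = 0.03322∠27.3° A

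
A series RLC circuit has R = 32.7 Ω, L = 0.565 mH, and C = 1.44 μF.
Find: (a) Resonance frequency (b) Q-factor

Step 1 — Resonance condition Im(Z)=0 gives ω₀ = 1/√(LC).
Step 2 — ω₀ = 1/√(0.000565·1.44e-06) = 3.506e+04 rad/s.
Step 3 — f₀ = ω₀/(2π) = 5580 Hz.
Step 4 — Series Q: Q = ω₀L/R = 3.506e+04·0.000565/32.7 = 0.6058.

(a) f₀ = 5580 Hz  (b) Q = 0.6058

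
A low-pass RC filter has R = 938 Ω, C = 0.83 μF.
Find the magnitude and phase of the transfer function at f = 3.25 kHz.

Step 1 — Angular frequency: ω = 2π·3250 = 2.042e+04 rad/s.
Step 2 — Transfer function: H(jω) = 1/(1 + jωRC).
Step 3 — Denominator: 1 + jωRC = 1 + j·2.042e+04·938·8.3e-07 = 1 + j15.9.
Step 4 — H = 0.003941 - j0.06265.
Step 5 — Magnitude: |H| = 0.06278 (-24.0 dB); phase: φ = -86.4°.

|H| = 0.06278 (-24.0 dB), φ = -86.4°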